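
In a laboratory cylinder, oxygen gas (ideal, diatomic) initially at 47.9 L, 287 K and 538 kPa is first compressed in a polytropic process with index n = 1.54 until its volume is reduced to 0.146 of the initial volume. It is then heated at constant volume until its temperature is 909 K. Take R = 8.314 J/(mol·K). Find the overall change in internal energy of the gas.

n = P₁V₁/(RT₁) = 538×47.9/(8.314×287) = 10.8 mol.
Step 1 — Polytropic n=1.54: T₂ = T₁(V₁/V₂)^(n−1) = 287×(6.85)^0.54 = 811 K; P₂ = P₁(V₁/V₂)^n = 10400 kPa.
W = (P₁V₁−P₂V₂)/(n−1) = (538×47.9−10400×6.99)/0.54 = -87200 J.
ΔU = nCvΔT = 10.8×20.8×(811−287) = 118000 J.
Q = ΔU + W = 30500 J.
State after step 1: P = 10400 kPa, V = 6.99 L, T = 811 K.
Step 2 — Isochoric: V stays 6.99 L; P/T = const ⇒ T₂ = 909 K, P₂ = 11700 kPa.
W = 0 (no volume change).
ΔU = nCvΔT = 10.8×20.8×(909−811) = 22000 J.
Q = ΔU = 22000 J.
Net over both steps: W = -87200 J, Q = 52500 J, ΔU = 140000 J.

140000 J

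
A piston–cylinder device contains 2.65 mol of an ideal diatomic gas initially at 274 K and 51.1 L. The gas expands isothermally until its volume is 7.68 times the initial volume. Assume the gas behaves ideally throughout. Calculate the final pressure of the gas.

15.4 kPa

P₁ = nRT₁/V₁ = 2.65×8.314×274/51.1 = 118 kPa.
Isothermal: T stays 274 K; PV = const ⇒ V₂ = 392 L, P₂ = 15.4 kPa.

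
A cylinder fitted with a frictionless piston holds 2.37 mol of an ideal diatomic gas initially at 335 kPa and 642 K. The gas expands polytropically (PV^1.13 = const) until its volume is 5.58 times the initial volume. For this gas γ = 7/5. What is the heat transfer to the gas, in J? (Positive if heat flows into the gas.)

V₁ = nRT₁/P₁ = 2.37×8.314×642/335 = 37.8 L.
Polytropic n=1.13: T₂ = T₁(V₁/V₂)^(n−1) = 642×(0.179)^0.13 = 513 K; P₂ = P₁(V₁/V₂)^n = 48.0 kPa.
W = (P₁V₁−P₂V₂)/(n−1) = (335×37.8−48.0×211)/0.13 = 19500 J.
ΔU = nCvΔT = 2.37×20.8×(513−642) = -6330 J.
Q = ΔU + W = 13200 J.

13200 J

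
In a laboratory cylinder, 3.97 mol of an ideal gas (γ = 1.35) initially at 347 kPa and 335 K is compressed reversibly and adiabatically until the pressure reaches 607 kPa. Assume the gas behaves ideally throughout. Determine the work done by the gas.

-4930 J

V₁ = nRT₁/P₁ = 3.97×8.314×335/347 = 31.9 L.
Adiabatic: T₂/T₁ = (P₂/P₁)^((γ−1)/γ) ⇒ T₂ = 335×(1.75)^0.259 = 387 K; V₂ = 21.1 L.
ΔU = nCvΔT = 3.97×23.8×(387−335) = 4930 J.
Q = 0 for an adiabatic process, so W = −ΔU = -4930 J.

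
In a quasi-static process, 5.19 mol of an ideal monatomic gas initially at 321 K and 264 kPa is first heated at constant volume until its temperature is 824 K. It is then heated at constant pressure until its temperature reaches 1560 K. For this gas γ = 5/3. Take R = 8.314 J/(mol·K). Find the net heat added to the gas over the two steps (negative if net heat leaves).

V₁ = nRT₁/P₁ = 5.19×8.314×321/264 = 52.5 L.
Step 1 — Isochoric: V stays 52.5 L; P/T = const ⇒ T₂ = 824 K, P₂ = 678 kPa.
W = 0 (no volume change).
ΔU = nCvΔT = 5.19×12.5×(824−321) = 32600 J.
Q = ΔU = 32600 J.
State after step 1: P = 678 kPa, V = 52.5 L, T = 824 K.
Step 2 — Isobaric: P stays 678 kPa; V/T = const ⇒ T₂ = 1560 K, V₂ = 99.3 L.
W = PΔV = 678×(99.3−52.5) kPa·L = 31800 J.
ΔU = nCvΔT = 5.19×12.5×(1560−824) = 47600 J.
Q = ΔU + W = nCpΔT = 79400 J.
Net over both steps: W = 31800 J, Q = 112000 J, ΔU = 80200 J.

112000 J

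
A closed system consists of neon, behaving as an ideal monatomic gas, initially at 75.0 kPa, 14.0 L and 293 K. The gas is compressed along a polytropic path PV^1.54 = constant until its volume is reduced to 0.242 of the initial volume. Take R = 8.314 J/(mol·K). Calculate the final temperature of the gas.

Polytropic n=1.54: T₂ = T₁(V₁/V₂)^(n−1) = 293×(4.13)^0.54 = 630 K; P₂ = P₁(V₁/V₂)^n = 667 kPa.

630 K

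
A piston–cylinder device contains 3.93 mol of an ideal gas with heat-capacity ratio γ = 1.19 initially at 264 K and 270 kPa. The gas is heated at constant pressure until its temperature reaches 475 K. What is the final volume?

V₁ = nRT₁/P₁ = 3.93×8.314×264/270 = 31.9 L.
Isobaric: P stays 270 kPa; V/T = const ⇒ T₂ = 475 K, V₂ = 57.5 L.

57.5 L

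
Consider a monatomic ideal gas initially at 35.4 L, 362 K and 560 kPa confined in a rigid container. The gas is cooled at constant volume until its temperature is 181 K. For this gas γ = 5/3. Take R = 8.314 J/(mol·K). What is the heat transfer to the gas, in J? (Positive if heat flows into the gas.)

-14900 J

n = P₁V₁/(RT₁) = 560×35.4/(8.314×362) = 6.59 mol.
Isochoric: V stays 35.4 L; P/T = const ⇒ T₂ = 181 K, P₂ = 280 kPa.
W = 0 (no volume change).
ΔU = nCvΔT = 6.59×12.5×(181−362) = -14900 J.
Q = ΔU = -14900 J.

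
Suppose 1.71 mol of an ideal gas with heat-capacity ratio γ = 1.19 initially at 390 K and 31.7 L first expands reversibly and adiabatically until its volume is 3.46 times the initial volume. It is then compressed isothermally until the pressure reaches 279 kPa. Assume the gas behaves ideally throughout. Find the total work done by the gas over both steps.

P₁ = nRT₁/V₁ = 1.71×8.314×390/31.7 = 175 kPa.
Step 1 — Adiabatic: TV^(γ−1) = const ⇒ T₂ = 390×(0.289)^0.190 = 308 K; PV^γ = const ⇒ P₂ = 39.9 kPa.
ΔU = nCvΔT = 1.71×43.8×(308−390) = -6130 J.
Q = 0 for an adiabatic process, so W = −ΔU = 6130 J.
State after step 1: P = 39.9 kPa, V = 110 L, T = 308 K.
Step 2 — Isothermal: T stays 308 K; PV = const ⇒ V₂ = 15.7 L, P₂ = 279 kPa.
ΔU = 0 (ideal gas, T constant).
W = nRT ln(V₂/V₁) = 1.71×8.314×308×ln(0.143) = -8510 J.
Q = ΔU + W = -8510 J.
Net over both steps: W = -2380 J, Q = -8510 J, ΔU = -6130 J.

-2380 J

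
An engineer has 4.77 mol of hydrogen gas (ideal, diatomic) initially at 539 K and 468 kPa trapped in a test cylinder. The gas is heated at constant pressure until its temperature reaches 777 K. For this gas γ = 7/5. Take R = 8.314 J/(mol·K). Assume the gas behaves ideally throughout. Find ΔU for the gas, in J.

23600 J

V₁ = nRT₁/P₁ = 4.77×8.314×539/468 = 45.7 L.
Isobaric: P stays 468 kPa; V/T = const ⇒ T₂ = 777 K, V₂ = 65.8 L.
For an ideal gas ΔU = nCvΔT with Cv = (5/2)R = 20.8 J/(mol·K).
ΔU = 4.77×20.8×(777−539) = 23600 J.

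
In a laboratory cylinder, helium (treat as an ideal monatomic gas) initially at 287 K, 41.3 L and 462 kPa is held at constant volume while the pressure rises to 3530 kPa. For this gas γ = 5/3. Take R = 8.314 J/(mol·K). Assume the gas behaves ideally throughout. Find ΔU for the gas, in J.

n = P₁V₁/(RT₁) = 462×41.3/(8.314×287) = 8.00 mol.
Isochoric: V stays 41.3 L; P/T = const ⇒ T₂ = 2190 K, P₂ = 3530 kPa.
For an ideal gas ΔU = nCvΔT with Cv = (3/2)R = 12.5 J/(mol·K).
ΔU = 8.00×12.5×(2190−287) = 190000 J.

190000 J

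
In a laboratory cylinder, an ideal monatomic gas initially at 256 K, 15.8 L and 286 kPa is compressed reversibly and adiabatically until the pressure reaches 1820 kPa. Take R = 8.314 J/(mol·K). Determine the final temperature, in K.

537 K

Adiabatic: T₂/T₁ = (P₂/P₁)^((γ−1)/γ) ⇒ T₂ = 256×(6.36)^0.400 = 537 K; V₂ = 5.21 L.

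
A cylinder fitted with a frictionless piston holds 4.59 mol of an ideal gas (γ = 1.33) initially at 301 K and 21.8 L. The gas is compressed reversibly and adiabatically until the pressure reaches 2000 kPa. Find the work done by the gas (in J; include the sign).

-13700 J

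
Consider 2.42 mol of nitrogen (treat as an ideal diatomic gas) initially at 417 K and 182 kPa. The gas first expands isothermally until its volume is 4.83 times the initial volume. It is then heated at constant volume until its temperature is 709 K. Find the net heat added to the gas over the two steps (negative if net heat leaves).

V₁ = nRT₁/P₁ = 2.42×8.314×417/182 = 46.1 L.
Step 1 — Isothermal: T stays 417 K; PV = const ⇒ V₂ = 223 L, P₂ = 37.7 kPa.
ΔU = 0 (ideal gas, T constant).
W = nRT ln(V₂/V₁) = 2.42×8.314×417×ln(4.83) = 13200 J.
Q = ΔU + W = 13200 J.
State after step 1: P = 37.7 kPa, V = 223 L, T = 417 K.
Step 2 — Isochoric: V stays 223 L; P/T = const ⇒ T₂ = 709 K, P₂ = 64.1 kPa.
W = 0 (no volume change).
ΔU = nCvΔT = 2.42×20.8×(709−417) = 14700 J.
Q = ΔU = 14700 J.
Net over both steps: W = 13200 J, Q = 27900 J, ΔU = 14700 J.

27900 J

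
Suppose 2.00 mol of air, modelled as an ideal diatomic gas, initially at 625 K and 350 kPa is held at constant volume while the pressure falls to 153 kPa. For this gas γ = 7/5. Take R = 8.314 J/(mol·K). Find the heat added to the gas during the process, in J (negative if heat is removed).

-14600 J

V₁ = nRT₁/P₁ = 2.00×8.314×625/350 = 29.7 L.
Isochoric: V stays 29.7 L; P/T = const ⇒ T₂ = 273 K, P₂ = 153 kPa.
W = 0 (no volume change).
ΔU = nCvΔT = 2.00×20.8×(273−625) = -14600 J.
Q = ΔU = -14600 J.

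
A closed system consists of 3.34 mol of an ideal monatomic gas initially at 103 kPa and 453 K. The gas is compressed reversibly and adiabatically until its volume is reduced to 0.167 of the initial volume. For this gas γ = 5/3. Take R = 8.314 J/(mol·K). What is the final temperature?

1490 K

V₁ = nRT₁/P₁ = 3.34×8.314×453/103 = 122 L.
Adiabatic: TV^(γ−1) = const ⇒ T₂ = 453×(5.99)^0.667 = 1490 K; PV^γ = const ⇒ P₂ = 2030 kPa.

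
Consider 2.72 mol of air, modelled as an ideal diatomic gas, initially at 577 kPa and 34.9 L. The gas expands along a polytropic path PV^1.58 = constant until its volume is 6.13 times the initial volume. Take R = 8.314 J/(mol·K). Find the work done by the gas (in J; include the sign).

22600 J

T₁ = P₁V₁/(nR) = 577×34.9/(2.72×8.314) = 890 K.
Polytropic n=1.58: T₂ = T₁(V₁/V₂)^(n−1) = 890×(0.163)^0.58 = 311 K; P₂ = P₁(V₁/V₂)^n = 32.9 kPa.
W = (P₁V₁−P₂V₂)/(n−1) = (577×34.9−32.9×214)/0.58 = 22600 J.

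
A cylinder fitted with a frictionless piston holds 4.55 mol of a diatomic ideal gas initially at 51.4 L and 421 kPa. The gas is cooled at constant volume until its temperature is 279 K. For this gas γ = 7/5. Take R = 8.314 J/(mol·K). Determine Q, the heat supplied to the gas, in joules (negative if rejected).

-27700 J

T₁ = P₁V₁/(nR) = 421×51.4/(4.55×8.314) = 572 K.
Isochoric: V stays 51.4 L; P/T = const ⇒ T₂ = 279 K, P₂ = 205 kPa.
W = 0 (no volume change).
ΔU = nCvΔT = 4.55×20.8×(279−572) = -27700 J.
Q = ΔU = -27700 J.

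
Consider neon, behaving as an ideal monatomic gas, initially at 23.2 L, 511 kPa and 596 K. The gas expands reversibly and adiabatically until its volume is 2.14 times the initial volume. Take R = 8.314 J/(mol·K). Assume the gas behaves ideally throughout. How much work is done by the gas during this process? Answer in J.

n = P₁V₁/(RT₁) = 511×23.2/(8.314×596) = 2.39 mol.
Adiabatic: TV^(γ−1) = const ⇒ T₂ = 596×(0.467)^0.667 = 359 K; PV^γ = const ⇒ P₂ = 144 kPa.
ΔU = nCvΔT = 2.39×12.5×(359−596) = -7070 J.
Q = 0 for an adiabatic process, so W = −ΔU = 7070 J.

7070 J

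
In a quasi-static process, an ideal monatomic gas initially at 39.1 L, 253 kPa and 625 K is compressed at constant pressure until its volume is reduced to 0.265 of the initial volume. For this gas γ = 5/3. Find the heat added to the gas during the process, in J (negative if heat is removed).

-18200 J

n = P₁V₁/(RT₁) = 253×39.1/(8.314×625) = 1.90 mol.
Isobaric: P stays 253 kPa; V/T = const ⇒ T₂ = 166 K, V₂ = 10.4 L.
W = PΔV = 253×(10.4−39.1) kPa·L = -7270 J.
ΔU = nCvΔT = 1.90×12.5×(166−625) = -10900 J.
Q = ΔU + W = nCpΔT = -18200 J.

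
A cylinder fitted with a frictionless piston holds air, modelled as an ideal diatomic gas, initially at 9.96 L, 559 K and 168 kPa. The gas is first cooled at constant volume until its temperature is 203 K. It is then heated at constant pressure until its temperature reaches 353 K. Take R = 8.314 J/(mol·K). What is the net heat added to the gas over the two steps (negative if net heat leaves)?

-1090 J

n = P₁V₁/(RT₁) = 168×9.96/(8.314×559) = 0.360 mol.
Step 1 — Isochoric: V stays 9.96 L; P/T = const ⇒ T₂ = 203 K, P₂ = 61.0 kPa.
W = 0 (no volume change).
ΔU = nCvΔT = 0.360×20.8×(203−559) = -2660 J.
Q = ΔU = -2660 J.
State after step 1: P = 61.0 kPa, V = 9.96 L, T = 203 K.
Step 2 — Isobaric: P stays 61.0 kPa; V/T = const ⇒ T₂ = 353 K, V₂ = 17.3 L.
W = PΔV = 61.0×(17.3−9.96) kPa·L = 449 J.
ΔU = nCvΔT = 0.360×20.8×(353−203) = 1120 J.
Q = ΔU + W = nCpΔT = 1570 J.
Net over both steps: W = 449 J, Q = -1090 J, ΔU = -1540 J.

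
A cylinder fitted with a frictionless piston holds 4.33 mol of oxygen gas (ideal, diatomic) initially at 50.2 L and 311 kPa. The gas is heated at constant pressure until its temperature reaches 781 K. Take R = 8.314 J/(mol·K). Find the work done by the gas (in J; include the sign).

T₁ = P₁V₁/(nR) = 311×50.2/(4.33×8.314) = 434 K.
Isobaric: P stays 311 kPa; V/T = const ⇒ T₂ = 781 K, V₂ = 90.4 L.
W = PΔV = 311×(90.4−50.2) kPa·L = 12500 J.

12500 J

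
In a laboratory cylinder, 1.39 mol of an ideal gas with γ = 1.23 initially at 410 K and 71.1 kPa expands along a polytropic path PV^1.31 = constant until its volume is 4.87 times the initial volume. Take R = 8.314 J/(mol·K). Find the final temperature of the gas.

251 K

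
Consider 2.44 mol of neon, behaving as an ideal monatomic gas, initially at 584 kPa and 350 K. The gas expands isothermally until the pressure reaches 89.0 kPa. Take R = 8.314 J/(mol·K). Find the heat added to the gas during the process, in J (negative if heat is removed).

V₁ = nRT₁/P₁ = 2.44×8.314×350/584 = 12.2 L.
Isothermal: T stays 350 K; PV = const ⇒ V₂ = 79.8 L, P₂ = 89.0 kPa.
ΔU = 0 (ideal gas, T constant).
W = nRT ln(V₂/V₁) = 2.44×8.314×350×ln(6.56) = 13400 J.
Q = ΔU + W = 13400 J.

13400 J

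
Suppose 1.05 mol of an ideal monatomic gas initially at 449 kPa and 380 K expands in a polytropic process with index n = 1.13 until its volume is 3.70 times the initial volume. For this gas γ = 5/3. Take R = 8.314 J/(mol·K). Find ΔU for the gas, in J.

-778 J

V₁ = nRT₁/P₁ = 1.05×8.314×380/449 = 7.39 L.
Polytropic n=1.13: T₂ = T₁(V₁/V₂)^(n−1) = 380×(0.270)^0.13 = 321 K; P₂ = P₁(V₁/V₂)^n = 102 kPa.
For an ideal gas ΔU = nCvΔT with Cv = (3/2)R = 12.5 J/(mol·K).
ΔU = 1.05×12.5×(321−380) = -778 J.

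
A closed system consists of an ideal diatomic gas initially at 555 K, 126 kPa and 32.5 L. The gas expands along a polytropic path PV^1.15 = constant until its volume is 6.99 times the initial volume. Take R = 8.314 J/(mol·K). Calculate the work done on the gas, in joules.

n = P₁V₁/(RT₁) = 126×32.5/(8.314×555) = 0.887 mol.
Polytropic n=1.15: T₂ = T₁(V₁/V₂)^(n−1) = 555×(0.143)^0.15 = 415 K; P₂ = P₁(V₁/V₂)^n = 13.5 kPa.
W = (P₁V₁−P₂V₂)/(n−1) = (126×32.5−13.5×227)/0.15 = 6910 J.
Work done on the gas = −W_by = -6910 J.

-6910 J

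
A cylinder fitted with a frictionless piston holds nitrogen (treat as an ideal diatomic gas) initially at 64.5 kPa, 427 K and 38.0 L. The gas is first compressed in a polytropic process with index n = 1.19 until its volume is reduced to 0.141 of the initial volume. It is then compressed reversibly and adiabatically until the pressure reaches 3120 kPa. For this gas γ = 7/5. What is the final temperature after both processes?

n = P₁V₁/(RT₁) = 64.5×38.0/(8.314×427) = 0.690 mol.
Step 1 — Polytropic n=1.19: T₂ = T₁(V₁/V₂)^(n−1) = 427×(7.09)^0.19 = 620 K; P₂ = P₁(V₁/V₂)^n = 664 kPa.
W = (P₁V₁−P₂V₂)/(n−1) = (64.5×38.0−664×5.36)/0.19 = -5820 J.
ΔU = nCvΔT = 0.690×20.8×(620−427) = 2760 J.
Q = ΔU + W = -3050 J.
State after step 1: P = 664 kPa, V = 5.36 L, T = 620 K.
Step 2 — Adiabatic: T₂/T₁ = (P₂/P₁)^((γ−1)/γ) ⇒ T₂ = 620×(4.70)^0.286 = 964 K; V₂ = 1.77 L.
ΔU = nCvΔT = 0.690×20.8×(964−620) = 4940 J.
Q = 0 for an adiabatic process, so W = −ΔU = -4940 J.
Net over both steps: W = -10800 J, Q = -3050 J, ΔU = 7710 J.

964 K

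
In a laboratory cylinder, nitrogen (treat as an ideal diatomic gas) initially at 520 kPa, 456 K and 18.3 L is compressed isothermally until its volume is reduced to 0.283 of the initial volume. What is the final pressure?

Isothermal: T stays 456 K; PV = const ⇒ V₂ = 5.18 L, P₂ = 1840 kPa.

1840 kPa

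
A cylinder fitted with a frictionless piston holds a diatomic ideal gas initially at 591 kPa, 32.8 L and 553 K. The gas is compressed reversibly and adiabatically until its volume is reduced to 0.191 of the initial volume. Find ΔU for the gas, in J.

n = P₁V₁/(RT₁) = 591×32.8/(8.314×553) = 4.22 mol.
Adiabatic: TV^(γ−1) = const ⇒ T₂ = 553×(5.24)^0.400 = 1070 K; PV^γ = const ⇒ P₂ = 6000 kPa.
For an ideal gas ΔU = nCvΔT with Cv = (5/2)R = 20.8 J/(mol·K).
ΔU = 4.22×20.8×(1070−553) = 45500 J.

45500 J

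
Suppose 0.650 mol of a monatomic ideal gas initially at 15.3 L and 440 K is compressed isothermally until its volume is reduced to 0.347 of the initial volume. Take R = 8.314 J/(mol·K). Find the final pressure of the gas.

P₁ = nRT₁/V₁ = 0.650×8.314×440/15.3 = 155 kPa.
Isothermal: T stays 440 K; PV = const ⇒ V₂ = 5.31 L, P₂ = 448 kPa.

448 kPa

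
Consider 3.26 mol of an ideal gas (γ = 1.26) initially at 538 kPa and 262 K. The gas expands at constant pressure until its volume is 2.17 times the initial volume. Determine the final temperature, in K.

V₁ = nRT₁/P₁ = 3.26×8.314×262/538 = 13.2 L.
Isobaric: P stays 538 kPa; V/T = const ⇒ T₂ = 569 K, V₂ = 28.6 L.

569 K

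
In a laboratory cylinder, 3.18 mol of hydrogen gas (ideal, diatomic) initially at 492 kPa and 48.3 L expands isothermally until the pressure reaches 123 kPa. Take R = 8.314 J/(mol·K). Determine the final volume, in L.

T₁ = P₁V₁/(nR) = 492×48.3/(3.18×8.314) = 899 K.
Isothermal: T stays 899 K; PV = const ⇒ V₂ = 193 L, P₂ = 123 kPa.

193 L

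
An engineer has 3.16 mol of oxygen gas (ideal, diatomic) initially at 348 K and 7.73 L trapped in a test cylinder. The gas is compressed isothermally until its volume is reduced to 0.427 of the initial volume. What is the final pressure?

2770 kPa

P₁ = nRT₁/V₁ = 3.16×8.314×348/7.73 = 1180 kPa.
Isothermal: T stays 348 K; PV = const ⇒ V₂ = 3.30 L, P₂ = 2770 kPa.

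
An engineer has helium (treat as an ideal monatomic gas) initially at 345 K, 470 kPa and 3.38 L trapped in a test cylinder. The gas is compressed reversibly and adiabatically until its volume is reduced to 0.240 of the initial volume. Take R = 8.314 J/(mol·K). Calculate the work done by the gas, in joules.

n = P₁V₁/(RT₁) = 470×3.38/(8.314×345) = 0.554 mol.
Adiabatic: TV^(γ−1) = const ⇒ T₂ = 345×(4.17)^0.667 = 893 K; PV^γ = const ⇒ P₂ = 5070 kPa.
ΔU = nCvΔT = 0.554×12.5×(893−345) = 3790 J.
Q = 0 for an adiabatic process, so W = −ΔU = -3790 J.

-3790 J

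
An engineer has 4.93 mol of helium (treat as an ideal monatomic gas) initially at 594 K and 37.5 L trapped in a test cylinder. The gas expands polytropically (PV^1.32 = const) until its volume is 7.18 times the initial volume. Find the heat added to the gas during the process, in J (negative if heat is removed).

P₁ = nRT₁/V₁ = 4.93×8.314×594/37.5 = 649 kPa.
Polytropic n=1.32: T₂ = T₁(V₁/V₂)^(n−1) = 594×(0.139)^0.32 = 316 K; P₂ = P₁(V₁/V₂)^n = 48.1 kPa.
W = (P₁V₁−P₂V₂)/(n−1) = (649×37.5−48.1×269)/0.32 = 35600 J.
ΔU = nCvΔT = 4.93×12.5×(316−594) = -17100 J.
Q = ΔU + W = 18500 J.

18500 J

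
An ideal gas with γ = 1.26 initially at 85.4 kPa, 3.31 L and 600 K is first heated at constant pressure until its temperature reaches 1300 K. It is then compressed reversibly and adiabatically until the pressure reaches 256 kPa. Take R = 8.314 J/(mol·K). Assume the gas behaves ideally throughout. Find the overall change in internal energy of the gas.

1870 J

n = P₁V₁/(RT₁) = 85.4×3.31/(8.314×600) = 0.0567 mol.
Step 1 — Isobaric: P stays 85.4 kPa; V/T = const ⇒ T₂ = 1300 K, V₂ = 7.17 L.
W = PΔV = 85.4×(7.17−3.31) kPa·L = 330 J.
ΔU = nCvΔT = 0.0567×32.0×(1300−600) = 1270 J.
Q = ΔU + W = nCpΔT = 1600 J.
State after step 1: P = 85.4 kPa, V = 7.17 L, T = 1300 K.
Step 2 — Adiabatic: T₂/T₁ = (P₂/P₁)^((γ−1)/γ) ⇒ T₂ = 1300×(3.00)^0.206 = 1630 K; V₂ = 3.00 L.
ΔU = nCvΔT = 0.0567×32.0×(1630−1300) = 599 J.
Q = 0 for an adiabatic process, so W = −ΔU = -599 J.
Net over both steps: W = -269 J, Q = 1600 J, ΔU = 1870 J.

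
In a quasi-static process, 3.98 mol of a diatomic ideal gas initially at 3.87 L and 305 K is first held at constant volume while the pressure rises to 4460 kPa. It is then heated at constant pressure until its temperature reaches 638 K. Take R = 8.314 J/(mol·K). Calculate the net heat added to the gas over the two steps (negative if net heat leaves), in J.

31400 J

P₁ = nRT₁/V₁ = 3.98×8.314×305/3.87 = 2610 kPa.
Step 1 — Isochoric: V stays 3.87 L; P/T = const ⇒ T₂ = 522 K, P₂ = 4460 kPa.
W = 0 (no volume change).
ΔU = nCvΔT = 3.98×20.8×(522−305) = 17900 J.
Q = ΔU = 17900 J.
State after step 1: P = 4460 kPa, V = 3.87 L, T = 522 K.
Step 2 — Isobaric: P stays 4460 kPa; V/T = const ⇒ T₂ = 638 K, V₂ = 4.73 L.
W = PΔV = 4460×(4.73−3.87) kPa·L = 3850 J.
ΔU = nCvΔT = 3.98×20.8×(638−522) = 9630 J.
Q = ΔU + W = nCpΔT = 13500 J.
Net over both steps: W = 3850 J, Q = 31400 J, ΔU = 27500 J.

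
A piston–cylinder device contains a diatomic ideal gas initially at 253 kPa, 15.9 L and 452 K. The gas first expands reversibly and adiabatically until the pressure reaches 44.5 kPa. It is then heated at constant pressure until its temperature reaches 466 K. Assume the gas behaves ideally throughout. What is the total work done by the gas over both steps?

n = P₁V₁/(RT₁) = 253×15.9/(8.314×452) = 1.07 mol.
Step 1 — Adiabatic: T₂/T₁ = (P₂/P₁)^((γ−1)/γ) ⇒ T₂ = 452×(0.176)^0.286 = 275 K; V₂ = 55.0 L.
ΔU = nCvΔT = 1.07×20.8×(275−452) = -3940 J.
Q = 0 for an adiabatic process, so W = −ΔU = 3940 J.
State after step 1: P = 44.5 kPa, V = 55.0 L, T = 275 K.
Step 2 — Isobaric: P stays 44.5 kPa; V/T = const ⇒ T₂ = 466 K, V₂ = 93.2 L.
W = PΔV = 44.5×(93.2−55.0) kPa·L = 1700 J.
ΔU = nCvΔT = 1.07×20.8×(466−275) = 4250 J.
Q = ΔU + W = nCpΔT = 5950 J.
Net over both steps: W = 5630 J, Q = 5950 J, ΔU = 311 J.

5630 J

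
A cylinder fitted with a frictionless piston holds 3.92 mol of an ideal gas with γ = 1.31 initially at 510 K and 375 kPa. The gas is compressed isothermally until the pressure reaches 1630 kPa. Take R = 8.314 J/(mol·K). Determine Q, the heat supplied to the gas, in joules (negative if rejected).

-24400 J

V₁ = nRT₁/P₁ = 3.92×8.314×510/375 = 44.3 L.
Isothermal: T stays 510 K; PV = const ⇒ V₂ = 10.2 L, P₂ = 1630 kPa.
ΔU = 0 (ideal gas, T constant).
W = nRT ln(V₂/V₁) = 3.92×8.314×510×ln(0.230) = -24400 J.
Q = ΔU + W = -24400 J.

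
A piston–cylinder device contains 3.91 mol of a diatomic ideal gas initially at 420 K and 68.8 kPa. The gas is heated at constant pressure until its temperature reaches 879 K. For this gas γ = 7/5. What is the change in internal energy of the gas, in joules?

37300 J

V₁ = nRT₁/P₁ = 3.91×8.314×420/68.8 = 198 L.
Isobaric: P stays 68.8 kPa; V/T = const ⇒ T₂ = 879 K, V₂ = 415 L.
For an ideal gas ΔU = nCvΔT with Cv = (5/2)R = 20.8 J/(mol·K).
ΔU = 3.91×20.8×(879−420) = 37300 J.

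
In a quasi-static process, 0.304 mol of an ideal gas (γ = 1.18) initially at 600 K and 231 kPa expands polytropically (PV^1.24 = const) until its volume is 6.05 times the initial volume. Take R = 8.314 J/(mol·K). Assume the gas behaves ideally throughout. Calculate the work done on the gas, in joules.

-2220 J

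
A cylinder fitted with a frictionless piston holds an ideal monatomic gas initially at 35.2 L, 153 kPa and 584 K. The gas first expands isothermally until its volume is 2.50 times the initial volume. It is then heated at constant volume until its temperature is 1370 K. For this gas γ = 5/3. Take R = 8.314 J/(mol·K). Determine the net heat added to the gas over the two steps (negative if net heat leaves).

n = P₁V₁/(RT₁) = 153×35.2/(8.314×584) = 1.11 mol.
Step 1 — Isothermal: T stays 584 K; PV = const ⇒ V₂ = 88.0 L, P₂ = 61.2 kPa.
ΔU = 0 (ideal gas, T constant).
W = nRT ln(V₂/V₁) = 1.11×8.314×584×ln(2.50) = 4930 J.
Q = ΔU + W = 4930 J.
State after step 1: P = 61.2 kPa, V = 88.0 L, T = 584 K.
Step 2 — Isochoric: V stays 88.0 L; P/T = const ⇒ T₂ = 1370 K, P₂ = 144 kPa.
W = 0 (no volume change).
ΔU = nCvΔT = 1.11×12.5×(1370−584) = 10900 J.
Q = ΔU = 10900 J.
Net over both steps: W = 4930 J, Q = 15800 J, ΔU = 10900 J.

15800 J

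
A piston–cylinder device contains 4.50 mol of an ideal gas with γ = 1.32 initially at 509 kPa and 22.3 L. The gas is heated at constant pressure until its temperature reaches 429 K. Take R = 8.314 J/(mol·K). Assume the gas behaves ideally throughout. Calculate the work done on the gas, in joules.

T₁ = P₁V₁/(nR) = 509×22.3/(4.50×8.314) = 303 K.
Isobaric: P stays 509 kPa; V/T = const ⇒ T₂ = 429 K, V₂ = 31.5 L.
W = PΔV = 509×(31.5−22.3) kPa·L = 4700 J.
Work done on the gas = −W_by = -4700 J.

-4700 J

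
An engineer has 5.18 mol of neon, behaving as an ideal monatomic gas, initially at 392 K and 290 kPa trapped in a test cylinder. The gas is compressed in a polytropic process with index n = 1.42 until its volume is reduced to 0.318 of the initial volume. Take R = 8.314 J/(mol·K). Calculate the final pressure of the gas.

1480 kPa

V₁ = nRT₁/P₁ = 5.18×8.314×392/290 = 58.2 L.
Polytropic n=1.42: T₂ = T₁(V₁/V₂)^(n−1) = 392×(3.14)^0.42 = 634 K; P₂ = P₁(V₁/V₂)^n = 1480 kPa.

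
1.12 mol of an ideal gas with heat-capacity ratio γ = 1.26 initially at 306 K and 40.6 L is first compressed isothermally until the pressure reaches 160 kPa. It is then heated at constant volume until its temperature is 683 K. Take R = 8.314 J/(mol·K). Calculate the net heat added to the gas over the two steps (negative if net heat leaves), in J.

11200 J

P₁ = nRT₁/V₁ = 1.12×8.314×306/40.6 = 70.2 kPa.
Step 1 — Isothermal: T stays 306 K; PV = const ⇒ V₂ = 17.8 L, P₂ = 160 kPa.
ΔU = 0 (ideal gas, T constant).
W = nRT ln(V₂/V₁) = 1.12×8.314×306×ln(0.439) = -2350 J.
Q = ΔU + W = -2350 J.
State after step 1: P = 160 kPa, V = 17.8 L, T = 306 K.
Step 2 — Isochoric: V stays 17.8 L; P/T = const ⇒ T₂ = 683 K, P₂ = 357 kPa.
W = 0 (no volume change).
ΔU = nCvΔT = 1.12×32.0×(683−306) = 13500 J.
Q = ΔU = 13500 J.
Net over both steps: W = -2350 J, Q = 11200 J, ΔU = 13500 J.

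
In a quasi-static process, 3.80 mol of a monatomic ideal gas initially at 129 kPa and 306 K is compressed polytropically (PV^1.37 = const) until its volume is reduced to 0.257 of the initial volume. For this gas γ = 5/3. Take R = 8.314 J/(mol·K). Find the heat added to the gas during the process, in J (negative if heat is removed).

-7590 J

V₁ = nRT₁/P₁ = 3.80×8.314×306/129 = 74.9 L.
Polytropic n=1.37: T₂ = T₁(V₁/V₂)^(n−1) = 306×(3.89)^0.37 = 506 K; P₂ = P₁(V₁/V₂)^n = 830 kPa.
W = (P₁V₁−P₂V₂)/(n−1) = (129×74.9−830×19.3)/0.37 = -17100 J.
ΔU = nCvΔT = 3.80×12.5×(506−306) = 9470 J.
Q = ΔU + W = -7590 J.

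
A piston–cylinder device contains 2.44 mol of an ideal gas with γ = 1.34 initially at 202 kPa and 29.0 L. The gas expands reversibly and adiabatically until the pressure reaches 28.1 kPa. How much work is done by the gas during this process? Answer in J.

6780 J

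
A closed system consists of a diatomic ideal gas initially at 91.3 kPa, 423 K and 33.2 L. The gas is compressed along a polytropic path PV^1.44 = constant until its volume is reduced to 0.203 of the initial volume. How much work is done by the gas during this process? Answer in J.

n = P₁V₁/(RT₁) = 91.3×33.2/(8.314×423) = 0.862 mol.
Polytropic n=1.44: T₂ = T₁(V₁/V₂)^(n−1) = 423×(4.93)^0.44 = 853 K; P₂ = P₁(V₁/V₂)^n = 907 kPa.
W = (P₁V₁−P₂V₂)/(n−1) = (91.3×33.2−907×6.74)/0.44 = -7010 J.

-7010 J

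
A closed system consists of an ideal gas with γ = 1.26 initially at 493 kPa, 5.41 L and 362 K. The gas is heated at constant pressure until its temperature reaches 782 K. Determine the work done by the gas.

n = P₁V₁/(RT₁) = 493×5.41/(8.314×362) = 0.886 mol.
Isobaric: P stays 493 kPa; V/T = const ⇒ T₂ = 782 K, V₂ = 11.7 L.
W = PΔV = 493×(11.7−5.41) kPa·L = 3090 J.

3090 J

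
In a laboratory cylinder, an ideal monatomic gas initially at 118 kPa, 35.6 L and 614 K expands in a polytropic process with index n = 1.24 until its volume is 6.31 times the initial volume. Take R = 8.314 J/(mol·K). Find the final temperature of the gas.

395 K

Polytropic n=1.24: T₂ = T₁(V₁/V₂)^(n−1) = 614×(0.158)^0.24 = 395 K; P₂ = P₁(V₁/V₂)^n = 12.0 kPa.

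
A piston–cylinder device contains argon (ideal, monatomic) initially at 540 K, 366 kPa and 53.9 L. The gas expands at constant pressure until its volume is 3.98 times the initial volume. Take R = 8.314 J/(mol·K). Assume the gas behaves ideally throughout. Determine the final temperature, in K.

2150 K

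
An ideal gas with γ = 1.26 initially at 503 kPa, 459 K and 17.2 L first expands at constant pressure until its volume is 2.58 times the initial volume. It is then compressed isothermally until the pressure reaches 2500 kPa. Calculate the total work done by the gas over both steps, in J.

-22100 J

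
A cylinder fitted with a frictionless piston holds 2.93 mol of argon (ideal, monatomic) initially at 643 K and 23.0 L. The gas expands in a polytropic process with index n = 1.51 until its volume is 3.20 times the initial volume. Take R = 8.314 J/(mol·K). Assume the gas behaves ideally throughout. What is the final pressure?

118 kPa

P₁ = nRT₁/V₁ = 2.93×8.314×643/23.0 = 681 kPa.
Polytropic n=1.51: T₂ = T₁(V₁/V₂)^(n−1) = 643×(0.312)^0.51 = 355 K; P₂ = P₁(V₁/V₂)^n = 118 kPa.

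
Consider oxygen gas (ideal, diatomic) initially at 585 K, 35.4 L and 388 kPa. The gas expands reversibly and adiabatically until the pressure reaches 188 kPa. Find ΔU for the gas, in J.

-6420 J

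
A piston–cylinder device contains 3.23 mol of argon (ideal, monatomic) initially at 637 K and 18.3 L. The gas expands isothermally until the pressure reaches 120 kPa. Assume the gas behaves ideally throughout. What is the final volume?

143 L

P₁ = nRT₁/V₁ = 3.23×8.314×637/18.3 = 935 kPa.
Isothermal: T stays 637 K; PV = const ⇒ V₂ = 143 L, P₂ = 120 kPa.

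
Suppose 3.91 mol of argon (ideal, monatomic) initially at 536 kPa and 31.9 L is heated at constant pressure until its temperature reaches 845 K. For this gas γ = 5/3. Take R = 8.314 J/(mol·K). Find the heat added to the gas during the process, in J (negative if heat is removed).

T₁ = P₁V₁/(nR) = 536×31.9/(3.91×8.314) = 526 K.
Isobaric: P stays 536 kPa; V/T = const ⇒ T₂ = 845 K, V₂ = 51.2 L.
W = PΔV = 536×(51.2−31.9) kPa·L = 10400 J.
ΔU = nCvΔT = 3.91×12.5×(845−526) = 15600 J.
Q = ΔU + W = nCpΔT = 25900 J.

25900 J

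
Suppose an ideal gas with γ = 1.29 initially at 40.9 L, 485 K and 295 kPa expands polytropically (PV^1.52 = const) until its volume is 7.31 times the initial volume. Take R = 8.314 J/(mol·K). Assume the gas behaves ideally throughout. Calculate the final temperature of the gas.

172 K

Polytropic n=1.52: T₂ = T₁(V₁/V₂)^(n−1) = 485×(0.137)^0.52 = 172 K; P₂ = P₁(V₁/V₂)^n = 14.3 kPa.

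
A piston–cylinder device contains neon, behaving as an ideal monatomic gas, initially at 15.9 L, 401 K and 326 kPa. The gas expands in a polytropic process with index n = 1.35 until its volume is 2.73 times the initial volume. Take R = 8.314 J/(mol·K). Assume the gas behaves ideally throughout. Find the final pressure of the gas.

84.0 kPa

Polytropic n=1.35: T₂ = T₁(V₁/V₂)^(n−1) = 401×(0.366)^0.35 = 282 K; P₂ = P₁(V₁/V₂)^n = 84.0 kPa.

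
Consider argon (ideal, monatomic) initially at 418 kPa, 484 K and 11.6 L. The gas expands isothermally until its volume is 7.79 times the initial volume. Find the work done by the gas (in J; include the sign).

9950 J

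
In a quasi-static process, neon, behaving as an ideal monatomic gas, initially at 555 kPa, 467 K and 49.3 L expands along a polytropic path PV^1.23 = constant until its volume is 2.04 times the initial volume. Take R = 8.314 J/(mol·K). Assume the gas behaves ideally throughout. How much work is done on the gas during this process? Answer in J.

-18000 J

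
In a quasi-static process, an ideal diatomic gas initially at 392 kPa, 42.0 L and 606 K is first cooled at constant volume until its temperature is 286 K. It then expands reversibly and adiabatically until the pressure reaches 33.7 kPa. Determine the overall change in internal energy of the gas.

-29200 J

n = P₁V₁/(RT₁) = 392×42.0/(8.314×606) = 3.27 mol.
Step 1 — Isochoric: V stays 42.0 L; P/T = const ⇒ T₂ = 286 K, P₂ = 185 kPa.
W = 0 (no volume change).
ΔU = nCvΔT = 3.27×20.8×(286−606) = -21700 J.
Q = ΔU = -21700 J.
State after step 1: P = 185 kPa, V = 42.0 L, T = 286 K.
Step 2 — Adiabatic: T₂/T₁ = (P₂/P₁)^((γ−1)/γ) ⇒ T₂ = 286×(0.182)^0.286 = 176 K; V₂ = 142 L.
ΔU = nCvΔT = 3.27×20.8×(176−286) = -7480 J.
Q = 0 for an adiabatic process, so W = −ΔU = 7480 J.
Net over both steps: W = 7480 J, Q = -21700 J, ΔU = -29200 J.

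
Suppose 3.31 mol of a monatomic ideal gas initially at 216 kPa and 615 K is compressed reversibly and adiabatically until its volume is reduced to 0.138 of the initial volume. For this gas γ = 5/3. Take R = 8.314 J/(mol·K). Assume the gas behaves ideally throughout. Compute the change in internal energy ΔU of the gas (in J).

69700 J

V₁ = nRT₁/P₁ = 3.31×8.314×615/216 = 78.4 L.
Adiabatic: TV^(γ−1) = const ⇒ T₂ = 615×(7.25)^0.667 = 2300 K; PV^γ = const ⇒ P₂ = 5860 kPa.
For an ideal gas ΔU = nCvΔT with Cv = (3/2)R = 12.5 J/(mol·K).
ΔU = 3.31×12.5×(2300−615) = 69700 J.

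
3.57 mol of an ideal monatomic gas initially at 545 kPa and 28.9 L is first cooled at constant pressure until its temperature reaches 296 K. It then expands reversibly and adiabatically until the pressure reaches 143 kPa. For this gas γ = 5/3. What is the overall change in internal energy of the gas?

T₁ = P₁V₁/(nR) = 545×28.9/(3.57×8.314) = 531 K.
Step 1 — Isobaric: P stays 545 kPa; V/T = const ⇒ T₂ = 296 K, V₂ = 16.1 L.
W = PΔV = 545×(16.1−28.9) kPa·L = -6960 J.
ΔU = nCvΔT = 3.57×12.5×(296−531) = -10400 J.
Q = ΔU + W = nCpΔT = -17400 J.
State after step 1: P = 545 kPa, V = 16.1 L, T = 296 K.
Step 2 — Adiabatic: T₂/T₁ = (P₂/P₁)^((γ−1)/γ) ⇒ T₂ = 296×(0.262)^0.400 = 173 K; V₂ = 36.0 L.
ΔU = nCvΔT = 3.57×12.5×(173−296) = -5460 J.
Q = 0 for an adiabatic process, so W = −ΔU = 5460 J.
Net over both steps: W = -1500 J, Q = -17400 J, ΔU = -15900 J.

-15900 J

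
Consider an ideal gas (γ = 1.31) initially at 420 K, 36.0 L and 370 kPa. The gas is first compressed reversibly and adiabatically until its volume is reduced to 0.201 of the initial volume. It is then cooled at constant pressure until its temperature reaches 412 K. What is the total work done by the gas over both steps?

-36500 J

n = P₁V₁/(RT₁) = 370×36.0/(8.314×420) = 3.81 mol.
Step 1 — Adiabatic: TV^(γ−1) = const ⇒ T₂ = 420×(4.98)^0.310 = 691 K; PV^γ = const ⇒ P₂ = 3030 kPa.
ΔU = nCvΔT = 3.81×26.8×(691−420) = 27700 J.
Q = 0 for an adiabatic process, so W = −ΔU = -27700 J.
State after step 1: P = 3030 kPa, V = 7.24 L, T = 691 K.
Step 2 — Isobaric: P stays 3030 kPa; V/T = const ⇒ T₂ = 412 K, V₂ = 4.32 L.
W = PΔV = 3030×(4.32−7.24) kPa·L = -8840 J.
ΔU = nCvΔT = 3.81×26.8×(412−691) = -28500 J.
Q = ΔU + W = nCpΔT = -37300 J.
Net over both steps: W = -36500 J, Q = -37300 J, ΔU = -818 J.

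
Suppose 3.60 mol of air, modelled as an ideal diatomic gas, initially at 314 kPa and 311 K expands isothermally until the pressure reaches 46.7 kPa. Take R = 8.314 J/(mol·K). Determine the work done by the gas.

17700 J

V₁ = nRT₁/P₁ = 3.60×8.314×311/314 = 29.6 L.
Isothermal: T stays 311 K; PV = const ⇒ V₂ = 199 L, P₂ = 46.7 kPa.
W = nRT ln(V₂/V₁) = 3.60×8.314×311×ln(6.72) = 17700 J.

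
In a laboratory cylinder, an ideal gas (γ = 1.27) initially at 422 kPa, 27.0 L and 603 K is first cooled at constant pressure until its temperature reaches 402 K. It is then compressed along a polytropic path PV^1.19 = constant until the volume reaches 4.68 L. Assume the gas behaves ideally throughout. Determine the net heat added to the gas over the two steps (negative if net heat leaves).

n = P₁V₁/(RT₁) = 422×27.0/(8.314×603) = 2.27 mol.
Step 1 — Isobaric: P stays 422 kPa; V/T = const ⇒ T₂ = 402 K, V₂ = 18.0 L.
W = PΔV = 422×(18.0−27.0) kPa·L = -3800 J.
ΔU = nCvΔT = 2.27×30.8×(402−603) = -14100 J.
Q = ΔU + W = nCpΔT = -17900 J.
State after step 1: P = 422 kPa, V = 18.0 L, T = 402 K.
Step 2 — Polytropic n=1.19: T₂ = T₁(V₁/V₂)^(n−1) = 402×(3.85)^0.19 = 519 K; P₂ = P₁(V₁/V₂)^n = 2100 kPa.
W = (P₁V₁−P₂V₂)/(n−1) = (422×18.0−2100×4.68)/0.19 = -11700 J.
ΔU = nCvΔT = 2.27×30.8×(519−402) = 8210 J.
Q = ΔU + W = -3460 J.
Net over both steps: W = -15500 J, Q = -21300 J, ΔU = -5860 J.

-21300 J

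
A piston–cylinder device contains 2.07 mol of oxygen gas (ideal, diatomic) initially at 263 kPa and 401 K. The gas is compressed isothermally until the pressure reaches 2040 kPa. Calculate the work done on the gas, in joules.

14100 J

V₁ = nRT₁/P₁ = 2.07×8.314×401/263 = 26.2 L.
Isothermal: T stays 401 K; PV = const ⇒ V₂ = 3.38 L, P₂ = 2040 kPa.
W = nRT ln(V₂/V₁) = 2.07×8.314×401×ln(0.129) = -14100 J.
Work done on the gas = −W_by = 14100 J.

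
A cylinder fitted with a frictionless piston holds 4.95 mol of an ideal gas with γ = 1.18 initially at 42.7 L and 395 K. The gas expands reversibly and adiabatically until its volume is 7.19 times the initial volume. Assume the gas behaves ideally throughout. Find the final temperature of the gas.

277 K

P₁ = nRT₁/V₁ = 4.95×8.314×395/42.7 = 381 kPa.
Adiabatic: TV^(γ−1) = const ⇒ T₂ = 395×(0.139)^0.180 = 277 K; PV^γ = const ⇒ P₂ = 37.1 kPa.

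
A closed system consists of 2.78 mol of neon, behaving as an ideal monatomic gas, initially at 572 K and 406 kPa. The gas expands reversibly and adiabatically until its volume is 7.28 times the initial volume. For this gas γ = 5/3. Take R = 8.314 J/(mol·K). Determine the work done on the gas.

-14600 J

V₁ = nRT₁/P₁ = 2.78×8.314×572/406 = 32.6 L.
Adiabatic: TV^(γ−1) = const ⇒ T₂ = 572×(0.137)^0.667 = 152 K; PV^γ = const ⇒ P₂ = 14.8 kPa.
ΔU = nCvΔT = 2.78×12.5×(152−572) = -14600 J.
Q = 0 for an adiabatic process, so W = −ΔU = 14600 J.
Work done on the gas = −W_by = -14600 J.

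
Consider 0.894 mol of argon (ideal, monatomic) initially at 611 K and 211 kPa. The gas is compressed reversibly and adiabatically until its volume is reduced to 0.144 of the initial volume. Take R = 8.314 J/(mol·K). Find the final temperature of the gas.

2220 K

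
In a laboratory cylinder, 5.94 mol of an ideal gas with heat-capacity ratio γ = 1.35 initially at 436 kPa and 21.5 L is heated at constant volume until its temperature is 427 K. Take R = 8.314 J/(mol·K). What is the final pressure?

981 kPa

T₁ = P₁V₁/(nR) = 436×21.5/(5.94×8.314) = 190 K.
Isochoric: V stays 21.5 L; P/T = const ⇒ T₂ = 427 K, P₂ = 981 kPa.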